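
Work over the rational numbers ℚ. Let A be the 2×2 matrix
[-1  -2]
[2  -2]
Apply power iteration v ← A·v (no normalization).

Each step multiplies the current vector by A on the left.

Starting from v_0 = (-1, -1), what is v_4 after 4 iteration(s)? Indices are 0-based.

v_4 = (45, 18)

v_0 = (-1, -1).
v_1 = A·v_0 = (3, 0).
v_2 = A·v_1 = (-3, 6).
v_3 = A·v_2 = (-9, -18).
v_4 = A·v_3 = (45, 18).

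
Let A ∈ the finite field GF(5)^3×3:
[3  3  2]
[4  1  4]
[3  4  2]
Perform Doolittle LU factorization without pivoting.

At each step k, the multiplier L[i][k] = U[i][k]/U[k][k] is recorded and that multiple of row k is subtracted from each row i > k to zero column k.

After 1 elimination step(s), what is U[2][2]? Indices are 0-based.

U[2][2] = 0

Step 1: pivot at (0,0) is 3.
  row1 ← row1 − (3)·row0  ⇒  L[1][0]=3, U row1=(0, 2, 3)
  row2 ← row2 − (1)·row0  ⇒  L[2][0]=1, U row2=(0, 1, 0)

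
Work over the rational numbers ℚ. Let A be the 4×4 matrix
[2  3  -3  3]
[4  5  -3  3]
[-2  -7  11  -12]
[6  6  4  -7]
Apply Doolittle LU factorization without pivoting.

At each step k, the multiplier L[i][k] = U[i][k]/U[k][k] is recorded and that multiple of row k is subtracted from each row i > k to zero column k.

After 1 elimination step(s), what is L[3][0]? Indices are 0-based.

L[3][0] = 3

[col 0] pivot 2
  R1 -= 2*R0 → (0, -1, 3, -3)  (L[1][0] := 2)
  R2 -= -1*R0 → (0, -4, 8, -9)  (L[2][0] := -1)
  R3 -= 3*R0 → (0, -3, 13, -16)  (L[3][0] := 3)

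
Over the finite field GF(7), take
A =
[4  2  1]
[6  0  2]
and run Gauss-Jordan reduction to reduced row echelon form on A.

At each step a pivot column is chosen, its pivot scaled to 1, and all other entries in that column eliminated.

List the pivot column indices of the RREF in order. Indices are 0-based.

pivot(0,0)=4: scale R0 → (1, 4, 2)
  clear (1,0): R1 −= (6)R0 → (0, 4, 4)
pivot(1,1)=4: scale R1 → (0, 1, 1)
  clear (0,1): R0 −= (4)R1 → (1, 0, 5)

pivot columns: 0, 1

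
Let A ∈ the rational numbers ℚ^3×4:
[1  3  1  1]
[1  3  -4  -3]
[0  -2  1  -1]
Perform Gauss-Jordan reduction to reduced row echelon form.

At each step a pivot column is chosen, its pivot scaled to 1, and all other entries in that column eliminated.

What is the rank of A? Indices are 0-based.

[1] R0 /= 1  ⇒  (1, 3, 1, 1)
     R1 -= 1·R0  ⇒  (0, 0, -5, -4)
[2] R1 <-> R2
[2] R1 /= -2  ⇒  (0, 1, -1/2, 1/2)
     R0 -= 3·R1  ⇒  (1, 0, 5/2, -1/2)
[3] R2 /= -5  ⇒  (0, 0, 1, 4/5)
     R0 -= 5/2·R2  ⇒  (1, 0, 0, -5/2)
     R1 -= -1/2·R2  ⇒  (0, 1, 0, 9/10)

rank = 3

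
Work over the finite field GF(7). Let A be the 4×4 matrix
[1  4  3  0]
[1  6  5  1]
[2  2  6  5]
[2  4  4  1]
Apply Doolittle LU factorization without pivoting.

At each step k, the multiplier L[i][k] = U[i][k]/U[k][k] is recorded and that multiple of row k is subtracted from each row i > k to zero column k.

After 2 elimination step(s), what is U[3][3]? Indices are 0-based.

k=0: U[0][0]=1
  eliminate (1,0): mult=1, new row 1: (0, 2, 2, 1); set L[1][0]=1
  eliminate (2,0): mult=2, new row 2: (0, 1, 0, 5); set L[2][0]=2
  eliminate (3,0): mult=2, new row 3: (0, 3, 5, 1); set L[3][0]=2
k=1: U[1][1]=2
  eliminate (2,1): mult=4, new row 2: (0, 0, 6, 1); set L[2][1]=4
  eliminate (3,1): mult=5, new row 3: (0, 0, 2, 3); set L[3][1]=5

U[3][3] = 3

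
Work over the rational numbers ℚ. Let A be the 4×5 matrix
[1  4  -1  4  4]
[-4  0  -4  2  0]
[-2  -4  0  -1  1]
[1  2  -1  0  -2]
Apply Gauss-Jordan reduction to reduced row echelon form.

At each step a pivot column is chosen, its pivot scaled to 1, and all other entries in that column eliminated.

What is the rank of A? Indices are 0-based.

rank = 4

[1] R0 /= 1  ⇒  (1, 4, -1, 4, 4)
     R1 -= -4·R0  ⇒  (0, 16, -8, 18, 16)
     R2 -= -2·R0  ⇒  (0, 4, -2, 7, 9)
     R3 -= 1·R0  ⇒  (0, -2, 0, -4, -6)
[2] R1 /= 16  ⇒  (0, 1, -1/2, 9/8, 1)
     R0 -= 4·R1  ⇒  (1, 0, 1, -1/2, 0)
     R2 -= 4·R1  ⇒  (0, 0, 0, 5/2, 5)
     R3 -= -2·R1  ⇒  (0, 0, -1, -7/4, -4)
[3] R2 <-> R3
[3] R2 /= -1  ⇒  (0, 0, 1, 7/4, 4)
     R0 -= 1·R2  ⇒  (1, 0, 0, -9/4, -4)
     R1 -= -1/2·R2  ⇒  (0, 1, 0, 2, 3)
[4] R3 /= 5/2  ⇒  (0, 0, 0, 1, 2)
     R0 -= -9/4·R3  ⇒  (1, 0, 0, 0, 1/2)
     R1 -= 2·R3  ⇒  (0, 1, 0, 0, -1)
     R2 -= 7/4·R3  ⇒  (0, 0, 1, 0, 1/2)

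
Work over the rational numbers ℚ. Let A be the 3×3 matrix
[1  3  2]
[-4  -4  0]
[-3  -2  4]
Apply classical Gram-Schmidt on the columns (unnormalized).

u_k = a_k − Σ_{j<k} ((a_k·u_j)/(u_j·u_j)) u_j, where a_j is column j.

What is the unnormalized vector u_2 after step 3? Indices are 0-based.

u_2 = (-32/43, -56/43, 64/43)

Step 1: u_0 = a_0 = (1, -4, -3).
Step 2: u_1 = a_1 − (25/26)·u_0 = (53/26, -2/13, 23/26).
Step 3: u_2 = a_2 − (-5/13)·u_0 − (66/43)·u_1 = (-32/43, -56/43, 64/43).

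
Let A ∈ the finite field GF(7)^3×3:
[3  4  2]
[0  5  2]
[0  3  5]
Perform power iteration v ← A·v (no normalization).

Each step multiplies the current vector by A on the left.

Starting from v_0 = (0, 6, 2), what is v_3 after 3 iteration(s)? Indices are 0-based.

v_3 = (4, 4, 5)

v_0 = (0, 6, 2).
v_1 = A·v_0 = (0, 6, 0).
v_2 = A·v_1 = (3, 2, 4).
v_3 = A·v_2 = (4, 4, 5).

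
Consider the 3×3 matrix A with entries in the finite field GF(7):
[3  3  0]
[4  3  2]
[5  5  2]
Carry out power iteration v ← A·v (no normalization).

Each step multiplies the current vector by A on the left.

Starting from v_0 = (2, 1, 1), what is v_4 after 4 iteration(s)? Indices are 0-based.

v_4 = (5, 0, 1)

v_0 = (2, 1, 1).
v_1 = A·v_0 = (2, 6, 3).
v_2 = A·v_1 = (3, 4, 4).
v_3 = A·v_2 = (0, 4, 1).
v_4 = A·v_3 = (5, 0, 1).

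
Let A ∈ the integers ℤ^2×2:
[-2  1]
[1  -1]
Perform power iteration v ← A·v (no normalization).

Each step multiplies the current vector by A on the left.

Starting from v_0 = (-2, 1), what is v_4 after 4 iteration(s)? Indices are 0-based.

v_0 = (-2, 1).
v_1 = A·v_0 = (5, -3).
v_2 = A·v_1 = (-13, 8).
v_3 = A·v_2 = (34, -21).
v_4 = A·v_3 = (-89, 55).

v_4 = (-89, 55)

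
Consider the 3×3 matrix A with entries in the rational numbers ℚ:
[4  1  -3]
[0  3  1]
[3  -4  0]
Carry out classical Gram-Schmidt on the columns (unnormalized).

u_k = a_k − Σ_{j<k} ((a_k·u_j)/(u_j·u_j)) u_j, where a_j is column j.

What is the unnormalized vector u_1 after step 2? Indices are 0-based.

u_1 = (57/25, 3, -76/25)

Step 1: u_0 = a_0 = (4, 0, 3).
Step 2: u_1 = a_1 − (-8/25)·u_0 = (57/25, 3, -76/25).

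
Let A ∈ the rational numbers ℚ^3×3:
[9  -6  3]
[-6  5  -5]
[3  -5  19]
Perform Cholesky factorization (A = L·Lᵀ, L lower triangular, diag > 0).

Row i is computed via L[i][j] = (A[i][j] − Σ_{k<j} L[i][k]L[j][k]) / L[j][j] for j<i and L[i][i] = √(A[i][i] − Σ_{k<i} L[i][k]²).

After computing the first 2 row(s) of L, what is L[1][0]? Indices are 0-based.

Step 1: L[0][0] = √(9) = 3.
  L[1][0] = (-6) / L[0][0] = -2.
Step 2: L[1][1] = √(1) = 1.

L[1][0] = -2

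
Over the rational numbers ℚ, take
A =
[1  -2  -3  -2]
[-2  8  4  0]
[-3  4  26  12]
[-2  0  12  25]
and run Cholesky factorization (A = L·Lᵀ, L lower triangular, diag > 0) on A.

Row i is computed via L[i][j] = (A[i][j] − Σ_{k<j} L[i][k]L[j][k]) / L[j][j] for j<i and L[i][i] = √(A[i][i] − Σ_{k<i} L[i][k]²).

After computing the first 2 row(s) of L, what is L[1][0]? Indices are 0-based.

Step 1: L[0][0] = √(1) = 1.
  L[1][0] = (-2) / L[0][0] = -2.
Step 2: L[1][1] = √(4) = 2.

L[1][0] = -2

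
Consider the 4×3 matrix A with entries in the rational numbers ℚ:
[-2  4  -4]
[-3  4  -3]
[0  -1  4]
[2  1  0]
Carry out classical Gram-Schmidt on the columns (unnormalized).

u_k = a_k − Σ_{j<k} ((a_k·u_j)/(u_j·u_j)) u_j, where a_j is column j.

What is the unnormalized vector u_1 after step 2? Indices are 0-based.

Step 1: u_0 = a_0 = (-2, -3, 0, 2).
Step 2: u_1 = a_1 − (-18/17)·u_0 = (32/17, 14/17, -1, 53/17).

u_1 = (32/17, 14/17, -1, 53/17)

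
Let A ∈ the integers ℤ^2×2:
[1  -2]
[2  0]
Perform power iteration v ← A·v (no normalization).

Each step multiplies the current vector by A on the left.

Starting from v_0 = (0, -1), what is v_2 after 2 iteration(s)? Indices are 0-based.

v_2 = (2, 4)

v_0 = (0, -1).
v_1 = A·v_0 = (2, 0).
v_2 = A·v_1 = (2, 4).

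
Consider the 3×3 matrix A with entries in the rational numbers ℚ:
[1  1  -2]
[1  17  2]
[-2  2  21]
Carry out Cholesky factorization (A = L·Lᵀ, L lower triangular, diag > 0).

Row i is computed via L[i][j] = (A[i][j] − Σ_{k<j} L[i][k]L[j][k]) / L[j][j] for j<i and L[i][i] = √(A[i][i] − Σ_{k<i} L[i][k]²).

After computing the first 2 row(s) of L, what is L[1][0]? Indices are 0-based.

Step 1: L[0][0] = √(1) = 1.
  L[1][0] = (1) / L[0][0] = 1.
Step 2: L[1][1] = √(16) = 4.

L[1][0] = 1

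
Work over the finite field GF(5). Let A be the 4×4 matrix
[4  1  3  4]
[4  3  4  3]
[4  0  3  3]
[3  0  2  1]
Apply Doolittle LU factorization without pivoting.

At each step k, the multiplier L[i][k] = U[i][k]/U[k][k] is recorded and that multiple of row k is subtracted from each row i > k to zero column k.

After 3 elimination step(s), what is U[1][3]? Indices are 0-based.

Step 1: pivot at (0,0) is 4.
  row1 ← row1 − (1)·row0  ⇒  L[1][0]=1, U row1=(0, 2, 1, 4)
  row2 ← row2 − (1)·row0  ⇒  L[2][0]=1, U row2=(0, 4, 0, 4)
  row3 ← row3 − (2)·row0  ⇒  L[3][0]=2, U row3=(0, 3, 1, 3)
Step 2: pivot at (1,1) is 2.
  row2 ← row2 − (2)·row1  ⇒  L[2][1]=2, U row2=(0, 0, 3, 1)
  row3 ← row3 − (4)·row1  ⇒  L[3][1]=4, U row3=(0, 0, 2, 2)
Step 3: pivot at (2,2) is 3.
  row3 ← row3 − (4)·row2  ⇒  L[3][2]=4, U row3=(0, 0, 0, 3)

U[1][3] = 4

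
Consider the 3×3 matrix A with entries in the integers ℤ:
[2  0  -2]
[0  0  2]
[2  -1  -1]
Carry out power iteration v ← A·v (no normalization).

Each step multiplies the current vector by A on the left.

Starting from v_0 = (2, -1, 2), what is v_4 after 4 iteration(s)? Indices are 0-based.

v_0 = (2, -1, 2).
v_1 = A·v_0 = (0, 4, 3).
v_2 = A·v_1 = (-6, 6, -7).
v_3 = A·v_2 = (2, -14, -11).
v_4 = A·v_3 = (26, -22, 29).

v_4 = (26, -22, 29)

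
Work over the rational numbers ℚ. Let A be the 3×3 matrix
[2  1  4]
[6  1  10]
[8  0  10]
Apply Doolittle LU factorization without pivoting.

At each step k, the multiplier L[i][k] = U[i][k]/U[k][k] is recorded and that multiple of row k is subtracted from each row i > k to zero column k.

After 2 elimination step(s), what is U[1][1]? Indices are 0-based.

[col 0] pivot 2
  R1 -= 3*R0 → (0, -2, -2)  (L[1][0] := 3)
  R2 -= 4*R0 → (0, -4, -6)  (L[2][0] := 4)
[col 1] pivot -2
  R2 -= 2*R1 → (0, 0, -2)  (L[2][1] := 2)

U[1][1] = -2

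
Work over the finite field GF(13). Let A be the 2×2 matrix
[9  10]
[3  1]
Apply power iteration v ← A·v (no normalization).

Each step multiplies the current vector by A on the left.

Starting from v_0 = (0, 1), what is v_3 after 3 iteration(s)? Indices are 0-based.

v_0 = (0, 1).
v_1 = A·v_0 = (10, 1).
v_2 = A·v_1 = (9, 5).
v_3 = A·v_2 = (1, 6).

v_3 = (1, 6)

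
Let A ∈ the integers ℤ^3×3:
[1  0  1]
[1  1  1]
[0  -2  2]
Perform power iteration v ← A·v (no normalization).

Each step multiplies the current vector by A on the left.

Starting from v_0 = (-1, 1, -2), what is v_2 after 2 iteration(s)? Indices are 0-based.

v_0 = (-1, 1, -2).
v_1 = A·v_0 = (-3, -2, -6).
v_2 = A·v_1 = (-9, -11, -8).

v_2 = (-9, -11, -8)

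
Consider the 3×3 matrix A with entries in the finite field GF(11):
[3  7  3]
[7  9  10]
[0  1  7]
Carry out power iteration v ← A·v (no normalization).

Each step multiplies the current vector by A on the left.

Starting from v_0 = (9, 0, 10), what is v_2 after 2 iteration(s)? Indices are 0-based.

v_0 = (9, 0, 10).
v_1 = A·v_0 = (2, 9, 4).
v_2 = A·v_1 = (4, 3, 4).

v_2 = (4, 3, 4)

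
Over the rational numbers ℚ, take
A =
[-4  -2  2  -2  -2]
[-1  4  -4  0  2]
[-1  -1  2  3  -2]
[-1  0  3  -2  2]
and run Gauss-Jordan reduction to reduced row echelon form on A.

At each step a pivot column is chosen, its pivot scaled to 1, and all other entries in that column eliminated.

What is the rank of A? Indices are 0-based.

rank = 4

step 1: normalize row 0 (÷-4) = (1, 1/2, -1/2, 1/2, 1/2)
  row 1: subtract -1×row0 = (0, 9/2, -9/2, 1/2, 5/2)
  row 2: subtract -1×row0 = (0, -1/2, 3/2, 7/2, -3/2)
  row 3: subtract -1×row0 = (0, 1/2, 5/2, -3/2, 5/2)
step 2: normalize row 1 (÷9/2) = (0, 1, -1, 1/9, 5/9)
  row 0: subtract 1/2×row1 = (1, 0, 0, 4/9, 2/9)
  row 2: subtract -1/2×row1 = (0, 0, 1, 32/9, -11/9)
  row 3: subtract 1/2×row1 = (0, 0, 3, -14/9, 20/9)
step 3: normalize row 2 (÷1) = (0, 0, 1, 32/9, -11/9)
  row 1: subtract -1×row2 = (0, 1, 0, 11/3, -2/3)
  row 3: subtract 3×row2 = (0, 0, 0, -110/9, 53/9)
step 4: normalize row 3 (÷-110/9) = (0, 0, 0, 1, -53/110)
  row 0: subtract 4/9×row3 = (1, 0, 0, 0, 24/55)
  row 1: subtract 11/3×row3 = (0, 1, 0, 0, 11/10)
  row 2: subtract 32/9×row3 = (0, 0, 1, 0, 27/55)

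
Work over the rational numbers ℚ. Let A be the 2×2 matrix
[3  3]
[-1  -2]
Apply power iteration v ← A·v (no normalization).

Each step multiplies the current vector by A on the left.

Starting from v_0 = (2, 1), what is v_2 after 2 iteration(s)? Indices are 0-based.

v_0 = (2, 1).
v_1 = A·v_0 = (9, -4).
v_2 = A·v_1 = (15, -1).

v_2 = (15, -1)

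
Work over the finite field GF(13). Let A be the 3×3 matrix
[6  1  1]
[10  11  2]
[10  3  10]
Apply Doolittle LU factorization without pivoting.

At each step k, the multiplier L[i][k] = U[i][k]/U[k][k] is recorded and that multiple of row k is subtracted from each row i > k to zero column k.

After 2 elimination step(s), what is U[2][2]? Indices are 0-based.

U[2][2] = 12

k=0: U[0][0]=6
  eliminate (1,0): mult=6, new row 1: (0, 5, 9); set L[1][0]=6
  eliminate (2,0): mult=6, new row 2: (0, 10, 4); set L[2][0]=6
k=1: U[1][1]=5
  eliminate (2,1): mult=2, new row 2: (0, 0, 12); set L[2][1]=2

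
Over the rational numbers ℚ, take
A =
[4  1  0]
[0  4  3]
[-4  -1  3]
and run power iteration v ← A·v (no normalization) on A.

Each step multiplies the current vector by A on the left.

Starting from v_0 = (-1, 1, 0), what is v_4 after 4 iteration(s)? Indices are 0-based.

v_4 = (123, 778, 51)

v_0 = (-1, 1, 0).
v_1 = A·v_0 = (-3, 4, 3).
v_2 = A·v_1 = (-8, 25, 17).
v_3 = A·v_2 = (-7, 151, 58).
v_4 = A·v_3 = (123, 778, 51).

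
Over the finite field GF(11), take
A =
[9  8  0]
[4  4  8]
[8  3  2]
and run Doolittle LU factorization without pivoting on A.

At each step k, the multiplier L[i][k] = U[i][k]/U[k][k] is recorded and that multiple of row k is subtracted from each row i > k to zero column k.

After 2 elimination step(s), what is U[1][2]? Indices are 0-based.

[col 0] pivot 9
  R1 -= 9*R0 → (0, 9, 8)  (L[1][0] := 9)
  R2 -= 7*R0 → (0, 2, 2)  (L[2][0] := 7)
[col 1] pivot 9
  R2 -= 10*R1 → (0, 0, 10)  (L[2][1] := 10)

U[1][2] = 8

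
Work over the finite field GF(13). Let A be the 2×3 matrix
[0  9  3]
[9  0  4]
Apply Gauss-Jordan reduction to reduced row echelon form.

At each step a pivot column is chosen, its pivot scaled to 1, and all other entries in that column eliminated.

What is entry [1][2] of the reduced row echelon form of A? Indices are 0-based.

pivot(0,0): swap R0↔R1
pivot(0,0)=9: scale R0 → (1, 0, 12)
pivot(1,1)=9: scale R1 → (0, 1, 9)

M[1][2] = 9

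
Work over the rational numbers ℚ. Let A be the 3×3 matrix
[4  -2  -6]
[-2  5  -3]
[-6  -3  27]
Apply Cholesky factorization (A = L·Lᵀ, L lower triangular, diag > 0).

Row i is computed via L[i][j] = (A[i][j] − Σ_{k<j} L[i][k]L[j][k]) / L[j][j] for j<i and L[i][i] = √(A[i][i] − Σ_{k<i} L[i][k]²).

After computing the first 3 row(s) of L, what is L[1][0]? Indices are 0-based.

L[1][0] = -1

Step 1: L[0][0] = √(4) = 2.
  L[1][0] = (-2) / L[0][0] = -1.
Step 2: L[1][1] = √(4) = 2.
  L[2][0] = (-6) / L[0][0] = -3.
  L[2][1] = (-6) / L[1][1] = -3.
Step 3: L[2][2] = √(9) = 3.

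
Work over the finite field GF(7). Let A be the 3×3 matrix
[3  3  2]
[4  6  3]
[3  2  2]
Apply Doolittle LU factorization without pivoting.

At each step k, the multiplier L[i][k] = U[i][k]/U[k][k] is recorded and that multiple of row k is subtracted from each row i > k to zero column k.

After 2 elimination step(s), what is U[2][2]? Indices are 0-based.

[col 0] pivot 3
  R1 -= 6*R0 → (0, 2, 5)  (L[1][0] := 6)
  R2 -= 1*R0 → (0, 6, 0)  (L[2][0] := 1)
[col 1] pivot 2
  R2 -= 3*R1 → (0, 0, 6)  (L[2][1] := 3)

U[2][2] = 6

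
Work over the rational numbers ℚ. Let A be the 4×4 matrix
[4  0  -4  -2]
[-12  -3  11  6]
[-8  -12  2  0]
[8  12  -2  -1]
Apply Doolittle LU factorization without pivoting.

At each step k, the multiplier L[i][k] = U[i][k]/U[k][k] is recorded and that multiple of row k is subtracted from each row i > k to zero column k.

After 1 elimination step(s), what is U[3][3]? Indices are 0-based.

[col 0] pivot 4
  R1 -= -3*R0 → (0, -3, -1, 0)  (L[1][0] := -3)
  R2 -= -2*R0 → (0, -12, -6, -4)  (L[2][0] := -2)
  R3 -= 2*R0 → (0, 12, 6, 3)  (L[3][0] := 2)

U[3][3] = 3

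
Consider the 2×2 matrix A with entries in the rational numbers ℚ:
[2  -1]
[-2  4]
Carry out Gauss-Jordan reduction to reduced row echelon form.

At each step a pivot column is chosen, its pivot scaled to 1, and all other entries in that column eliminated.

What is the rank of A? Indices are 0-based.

rank = 2

[1] R0 /= 2  ⇒  (1, -1/2)
     R1 -= -2·R0  ⇒  (0, 3)
[2] R1 /= 3  ⇒  (0, 1)
     R0 -= -1/2·R1  ⇒  (1, 0)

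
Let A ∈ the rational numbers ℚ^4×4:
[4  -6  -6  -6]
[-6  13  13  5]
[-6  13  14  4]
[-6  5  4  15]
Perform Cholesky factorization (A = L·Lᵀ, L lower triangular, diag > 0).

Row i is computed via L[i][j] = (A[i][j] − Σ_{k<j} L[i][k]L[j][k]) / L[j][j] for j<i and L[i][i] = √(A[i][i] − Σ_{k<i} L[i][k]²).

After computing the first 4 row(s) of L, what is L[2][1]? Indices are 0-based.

Step 1: L[0][0] = √(4) = 2.
  L[1][0] = (-6) / L[0][0] = -3.
Step 2: L[1][1] = √(4) = 2.
  L[2][0] = (-6) / L[0][0] = -3.
  L[2][1] = (4) / L[1][1] = 2.
Step 3: L[2][2] = √(1) = 1.
  L[3][0] = (-6) / L[0][0] = -3.
  L[3][1] = (-4) / L[1][1] = -2.
  L[3][2] = (-1) / L[2][2] = -1.
Step 4: L[3][3] = √(1) = 1.

L[2][1] = 2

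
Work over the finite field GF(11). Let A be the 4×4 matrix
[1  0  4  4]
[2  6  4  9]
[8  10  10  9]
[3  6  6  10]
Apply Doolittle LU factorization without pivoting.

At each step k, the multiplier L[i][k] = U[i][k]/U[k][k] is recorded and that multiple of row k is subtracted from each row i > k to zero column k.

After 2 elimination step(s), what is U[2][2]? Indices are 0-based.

U[2][2] = 3

Step 1: pivot at (0,0) is 1.
  row1 ← row1 − (2)·row0  ⇒  L[1][0]=2, U row1=(0, 6, 7, 1)
  row2 ← row2 − (8)·row0  ⇒  L[2][0]=8, U row2=(0, 10, 0, 10)
  row3 ← row3 − (3)·row0  ⇒  L[3][0]=3, U row3=(0, 6, 5, 9)
Step 2: pivot at (1,1) is 6.
  row2 ← row2 − (9)·row1  ⇒  L[2][1]=9, U row2=(0, 0, 3, 1)
  row3 ← row3 − (1)·row1  ⇒  L[3][1]=1, U row3=(0, 0, 9, 8)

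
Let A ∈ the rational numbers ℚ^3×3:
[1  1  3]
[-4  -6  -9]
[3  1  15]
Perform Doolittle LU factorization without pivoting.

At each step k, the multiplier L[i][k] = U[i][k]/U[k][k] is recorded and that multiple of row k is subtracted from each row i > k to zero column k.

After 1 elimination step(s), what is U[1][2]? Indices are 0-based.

Step 1: pivot at (0,0) is 1.
  row1 ← row1 − (-4)·row0  ⇒  L[1][0]=-4, U row1=(0, -2, 3)
  row2 ← row2 − (3)·row0  ⇒  L[2][0]=3, U row2=(0, -2, 6)

U[1][2] = 3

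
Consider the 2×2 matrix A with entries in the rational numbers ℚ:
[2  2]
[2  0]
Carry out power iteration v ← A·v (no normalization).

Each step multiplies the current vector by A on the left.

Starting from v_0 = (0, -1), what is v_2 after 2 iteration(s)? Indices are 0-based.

v_2 = (-4, -4)

v_0 = (0, -1).
v_1 = A·v_0 = (-2, 0).
v_2 = A·v_1 = (-4, -4).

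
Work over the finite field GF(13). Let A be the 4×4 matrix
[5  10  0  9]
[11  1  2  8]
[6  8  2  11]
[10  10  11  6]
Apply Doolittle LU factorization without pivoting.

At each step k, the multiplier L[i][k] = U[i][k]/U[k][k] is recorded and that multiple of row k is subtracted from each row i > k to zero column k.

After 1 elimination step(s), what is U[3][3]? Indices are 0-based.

Step 1: pivot at (0,0) is 5.
  row1 ← row1 − (10)·row0  ⇒  L[1][0]=10, U row1=(0, 5, 2, 9)
  row2 ← row2 − (9)·row0  ⇒  L[2][0]=9, U row2=(0, 9, 2, 8)
  row3 ← row3 − (2)·row0  ⇒  L[3][0]=2, U row3=(0, 3, 11, 1)

U[3][3] = 1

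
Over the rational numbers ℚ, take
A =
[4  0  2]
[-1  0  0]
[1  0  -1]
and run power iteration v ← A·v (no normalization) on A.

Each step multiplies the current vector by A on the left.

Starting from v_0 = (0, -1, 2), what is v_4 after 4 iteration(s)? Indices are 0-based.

v_0 = (0, -1, 2).
v_1 = A·v_0 = (4, 0, -2).
v_2 = A·v_1 = (12, -4, 6).
v_3 = A·v_2 = (60, -12, 6).
v_4 = A·v_3 = (252, -60, 54).

v_4 = (252, -60, 54)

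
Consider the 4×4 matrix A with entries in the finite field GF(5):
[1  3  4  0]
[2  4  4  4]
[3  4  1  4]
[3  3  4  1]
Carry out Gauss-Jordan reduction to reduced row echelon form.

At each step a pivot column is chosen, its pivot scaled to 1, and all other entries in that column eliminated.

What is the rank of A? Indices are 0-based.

pivot(0,0)=1: scale R0 → (1, 3, 4, 0)
  clear (1,0): R1 −= (2)R0 → (0, 3, 1, 4)
  clear (2,0): R2 −= (3)R0 → (0, 0, 4, 4)
  clear (3,0): R3 −= (3)R0 → (0, 4, 2, 1)
pivot(1,1)=3: scale R1 → (0, 1, 2, 3)
  clear (0,1): R0 −= (3)R1 → (1, 0, 3, 1)
  clear (3,1): R3 −= (4)R1 → (0, 0, 4, 4)
pivot(2,2)=4: scale R2 → (0, 0, 1, 1)
  clear (0,2): R0 −= (3)R2 → (1, 0, 0, 3)
  clear (1,2): R1 −= (2)R2 → (0, 1, 0, 1)
  clear (3,2): R3 −= (4)R2 → (0, 0, 0, 0)
col 3: no nonzero at/below row 3; advance.

rank = 3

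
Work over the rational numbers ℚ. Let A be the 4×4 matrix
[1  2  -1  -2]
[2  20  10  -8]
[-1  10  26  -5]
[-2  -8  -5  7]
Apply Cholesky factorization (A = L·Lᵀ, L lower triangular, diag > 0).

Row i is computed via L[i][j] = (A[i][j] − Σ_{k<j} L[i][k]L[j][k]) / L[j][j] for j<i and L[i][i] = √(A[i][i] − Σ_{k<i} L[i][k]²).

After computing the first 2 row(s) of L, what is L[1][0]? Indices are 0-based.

Step 1: L[0][0] = √(1) = 1.
  L[1][0] = (2) / L[0][0] = 2.
Step 2: L[1][1] = √(16) = 4.

L[1][0] = 2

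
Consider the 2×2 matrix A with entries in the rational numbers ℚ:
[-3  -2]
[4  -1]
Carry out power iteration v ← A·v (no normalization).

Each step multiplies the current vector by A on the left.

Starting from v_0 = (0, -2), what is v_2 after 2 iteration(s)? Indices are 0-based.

v_2 = (-16, 14)

v_0 = (0, -2).
v_1 = A·v_0 = (4, 2).
v_2 = A·v_1 = (-16, 14).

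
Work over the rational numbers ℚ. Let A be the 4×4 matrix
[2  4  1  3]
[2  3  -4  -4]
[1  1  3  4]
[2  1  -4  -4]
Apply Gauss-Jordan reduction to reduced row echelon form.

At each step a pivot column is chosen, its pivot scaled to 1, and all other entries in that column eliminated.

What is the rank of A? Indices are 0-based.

[1] R0 /= 2  ⇒  (1, 2, 1/2, 3/2)
     R1 -= 2·R0  ⇒  (0, -1, -5, -7)
     R2 -= 1·R0  ⇒  (0, -1, 5/2, 5/2)
     R3 -= 2·R0  ⇒  (0, -3, -5, -7)
[2] R1 /= -1  ⇒  (0, 1, 5, 7)
     R0 -= 2·R1  ⇒  (1, 0, -19/2, -25/2)
     R2 -= -1·R1  ⇒  (0, 0, 15/2, 19/2)
     R3 -= -3·R1  ⇒  (0, 0, 10, 14)
[3] R2 /= 15/2  ⇒  (0, 0, 1, 19/15)
     R0 -= -19/2·R2  ⇒  (1, 0, 0, -7/15)
     R1 -= 5·R2  ⇒  (0, 1, 0, 2/3)
     R3 -= 10·R2  ⇒  (0, 0, 0, 4/3)
[4] R3 /= 4/3  ⇒  (0, 0, 0, 1)
     R0 -= -7/15·R3  ⇒  (1, 0, 0, 0)
     R1 -= 2/3·R3  ⇒  (0, 1, 0, 0)
     R2 -= 19/15·R3  ⇒  (0, 0, 1, 0)

rank = 4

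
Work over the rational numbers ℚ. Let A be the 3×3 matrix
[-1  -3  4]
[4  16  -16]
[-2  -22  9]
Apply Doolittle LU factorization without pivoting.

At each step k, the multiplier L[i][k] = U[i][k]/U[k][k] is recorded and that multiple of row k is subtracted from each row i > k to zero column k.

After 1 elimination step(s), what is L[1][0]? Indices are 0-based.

L[1][0] = -4

[col 0] pivot -1
  R1 -= -4*R0 → (0, 4, 0)  (L[1][0] := -4)
  R2 -= 2*R0 → (0, -16, 1)  (L[2][0] := 2)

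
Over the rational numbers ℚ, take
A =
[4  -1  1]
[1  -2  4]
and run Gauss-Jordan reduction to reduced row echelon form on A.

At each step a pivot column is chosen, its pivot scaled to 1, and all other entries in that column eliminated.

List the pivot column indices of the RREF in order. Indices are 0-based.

pivot(0,0)=4: scale R0 → (1, -1/4, 1/4)
  clear (1,0): R1 −= (1)R0 → (0, -7/4, 15/4)
pivot(1,1)=-7/4: scale R1 → (0, 1, -15/7)
  clear (0,1): R0 −= (-1/4)R1 → (1, 0, -2/7)

pivot columns: 0, 1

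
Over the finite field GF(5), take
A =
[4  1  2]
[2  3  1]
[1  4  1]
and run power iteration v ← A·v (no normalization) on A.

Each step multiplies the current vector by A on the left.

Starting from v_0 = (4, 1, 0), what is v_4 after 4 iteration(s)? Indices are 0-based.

v_4 = (4, 2, 3)

v_0 = (4, 1, 0).
v_1 = A·v_0 = (2, 1, 3).
v_2 = A·v_1 = (0, 0, 4).
v_3 = A·v_2 = (3, 4, 4).
v_4 = A·v_3 = (4, 2, 3).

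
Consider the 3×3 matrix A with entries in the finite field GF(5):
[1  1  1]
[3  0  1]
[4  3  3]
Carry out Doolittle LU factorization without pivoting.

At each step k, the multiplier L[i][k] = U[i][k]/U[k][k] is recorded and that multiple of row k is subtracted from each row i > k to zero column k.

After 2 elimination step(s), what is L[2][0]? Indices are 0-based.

[col 0] pivot 1
  R1 -= 3*R0 → (0, 2, 3)  (L[1][0] := 3)
  R2 -= 4*R0 → (0, 4, 4)  (L[2][0] := 4)
[col 1] pivot 2
  R2 -= 2*R1 → (0, 0, 3)  (L[2][1] := 2)

L[2][0] = 4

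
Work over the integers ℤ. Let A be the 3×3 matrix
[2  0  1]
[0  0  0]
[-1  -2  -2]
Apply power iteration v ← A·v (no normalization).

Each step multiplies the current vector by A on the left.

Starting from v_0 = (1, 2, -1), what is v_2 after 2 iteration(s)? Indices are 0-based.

v_2 = (-1, 0, 5)

v_0 = (1, 2, -1).
v_1 = A·v_0 = (1, 0, -3).
v_2 = A·v_1 = (-1, 0, 5).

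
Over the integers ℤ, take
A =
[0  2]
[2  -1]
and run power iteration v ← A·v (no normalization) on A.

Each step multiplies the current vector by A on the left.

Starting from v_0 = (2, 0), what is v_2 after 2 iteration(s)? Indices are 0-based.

v_2 = (8, -4)

v_0 = (2, 0).
v_1 = A·v_0 = (0, 4).
v_2 = A·v_1 = (8, -4).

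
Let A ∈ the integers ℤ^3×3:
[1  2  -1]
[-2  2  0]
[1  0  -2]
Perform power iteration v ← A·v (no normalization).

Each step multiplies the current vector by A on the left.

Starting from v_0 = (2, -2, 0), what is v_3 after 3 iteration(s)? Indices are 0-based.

v_3 = (-38, 16, -8)

v_0 = (2, -2, 0).
v_1 = A·v_0 = (-2, -8, 2).
v_2 = A·v_1 = (-20, -12, -6).
v_3 = A·v_2 = (-38, 16, -8).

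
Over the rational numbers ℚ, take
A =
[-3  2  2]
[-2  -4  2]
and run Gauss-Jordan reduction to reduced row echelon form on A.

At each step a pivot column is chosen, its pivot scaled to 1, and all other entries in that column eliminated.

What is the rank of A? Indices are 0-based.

pivot(0,0)=-3: scale R0 → (1, -2/3, -2/3)
  clear (1,0): R1 −= (-2)R0 → (0, -16/3, 2/3)
pivot(1,1)=-16/3: scale R1 → (0, 1, -1/8)
  clear (0,1): R0 −= (-2/3)R1 → (1, 0, -3/4)

rank = 2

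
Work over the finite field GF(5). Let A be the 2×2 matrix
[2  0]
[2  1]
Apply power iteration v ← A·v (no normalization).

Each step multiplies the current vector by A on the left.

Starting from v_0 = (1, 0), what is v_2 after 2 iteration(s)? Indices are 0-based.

v_2 = (4, 1)

v_0 = (1, 0).
v_1 = A·v_0 = (2, 2).
v_2 = A·v_1 = (4, 1).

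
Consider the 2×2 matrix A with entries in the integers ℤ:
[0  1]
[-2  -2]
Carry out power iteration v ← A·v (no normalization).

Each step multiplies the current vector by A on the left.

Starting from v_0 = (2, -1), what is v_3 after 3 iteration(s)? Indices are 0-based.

v_0 = (2, -1).
v_1 = A·v_0 = (-1, -2).
v_2 = A·v_1 = (-2, 6).
v_3 = A·v_2 = (6, -8).

v_3 = (6, -8)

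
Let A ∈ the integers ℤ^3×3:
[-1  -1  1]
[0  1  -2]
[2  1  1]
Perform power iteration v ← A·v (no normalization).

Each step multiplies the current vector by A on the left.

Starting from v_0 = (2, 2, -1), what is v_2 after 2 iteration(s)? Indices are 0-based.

v_2 = (6, -6, -1)

v_0 = (2, 2, -1).
v_1 = A·v_0 = (-5, 4, 5).
v_2 = A·v_1 = (6, -6, -1).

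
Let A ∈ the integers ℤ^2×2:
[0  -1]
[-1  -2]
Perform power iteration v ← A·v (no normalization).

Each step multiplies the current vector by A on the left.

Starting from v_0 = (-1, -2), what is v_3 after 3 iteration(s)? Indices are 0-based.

v_3 = (12, 29)

v_0 = (-1, -2).
v_1 = A·v_0 = (2, 5).
v_2 = A·v_1 = (-5, -12).
v_3 = A·v_2 = (12, 29).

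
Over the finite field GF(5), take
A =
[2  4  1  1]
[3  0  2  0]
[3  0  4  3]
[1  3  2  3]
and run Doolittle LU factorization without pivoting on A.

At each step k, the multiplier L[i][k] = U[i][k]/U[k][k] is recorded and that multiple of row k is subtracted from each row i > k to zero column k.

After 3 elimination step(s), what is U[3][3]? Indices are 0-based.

U[3][3] = 3

k=0: U[0][0]=2
  eliminate (1,0): mult=4, new row 1: (0, 4, 3, 1); set L[1][0]=4
  eliminate (2,0): mult=4, new row 2: (0, 4, 0, 4); set L[2][0]=4
  eliminate (3,0): mult=3, new row 3: (0, 1, 4, 0); set L[3][0]=3
k=1: U[1][1]=4
  eliminate (2,1): mult=1, new row 2: (0, 0, 2, 3); set L[2][1]=1
  eliminate (3,1): mult=4, new row 3: (0, 0, 2, 1); set L[3][1]=4
k=2: U[2][2]=2
  eliminate (3,2): mult=1, new row 3: (0, 0, 0, 3); set L[3][2]=1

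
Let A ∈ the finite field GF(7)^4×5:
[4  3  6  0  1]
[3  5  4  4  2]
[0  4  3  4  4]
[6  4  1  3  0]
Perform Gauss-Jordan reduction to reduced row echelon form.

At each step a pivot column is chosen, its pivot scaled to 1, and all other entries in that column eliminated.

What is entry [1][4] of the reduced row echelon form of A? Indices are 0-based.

M[1][4] = 5

pivot(0,0)=4: scale R0 → (1, 6, 5, 0, 2)
  clear (1,0): R1 −= (3)R0 → (0, 1, 3, 4, 3)
  clear (3,0): R3 −= (6)R0 → (0, 3, 6, 3, 2)
pivot(1,1)=1: scale R1 → (0, 1, 3, 4, 3)
  clear (0,1): R0 −= (6)R1 → (1, 0, 1, 4, 5)
  clear (2,1): R2 −= (4)R1 → (0, 0, 5, 2, 6)
  clear (3,1): R3 −= (3)R1 → (0, 0, 4, 5, 0)
pivot(2,2)=5: scale R2 → (0, 0, 1, 6, 4)
  clear (0,2): R0 −= (1)R2 → (1, 0, 0, 5, 1)
  clear (1,2): R1 −= (3)R2 → (0, 1, 0, 0, 5)
  clear (3,2): R3 −= (4)R2 → (0, 0, 0, 2, 5)
pivot(3,3)=2: scale R3 → (0, 0, 0, 1, 6)
  clear (0,3): R0 −= (5)R3 → (1, 0, 0, 0, 6)
  clear (2,3): R2 −= (6)R3 → (0, 0, 1, 0, 3)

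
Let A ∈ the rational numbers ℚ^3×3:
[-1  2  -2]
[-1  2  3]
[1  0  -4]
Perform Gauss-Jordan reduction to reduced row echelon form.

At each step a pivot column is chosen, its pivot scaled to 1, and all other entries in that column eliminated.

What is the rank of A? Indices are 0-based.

[1] R0 /= -1  ⇒  (1, -2, 2)
     R1 -= -1·R0  ⇒  (0, 0, 5)
     R2 -= 1·R0  ⇒  (0, 2, -6)
[2] R1 <-> R2
[2] R1 /= 2  ⇒  (0, 1, -3)
     R0 -= -2·R1  ⇒  (1, 0, -4)
[3] R2 /= 5  ⇒  (0, 0, 1)
     R0 -= -4·R2  ⇒  (1, 0, 0)
     R1 -= -3·R2  ⇒  (0, 1, 0)

rank = 3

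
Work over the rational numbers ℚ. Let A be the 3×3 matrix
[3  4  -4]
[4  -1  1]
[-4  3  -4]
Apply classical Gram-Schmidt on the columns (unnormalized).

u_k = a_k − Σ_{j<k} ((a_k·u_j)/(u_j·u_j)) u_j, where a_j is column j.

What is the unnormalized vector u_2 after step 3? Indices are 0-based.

u_2 = (76/525, -19/42, -361/1050)

Step 1: u_0 = a_0 = (3, 4, -4).
Step 2: u_1 = a_1 − (-4/41)·u_0 = (176/41, -25/41, 107/41).
Step 3: u_2 = a_2 − (8/41)·u_0 − (-1157/1050)·u_1 = (76/525, -19/42, -361/1050).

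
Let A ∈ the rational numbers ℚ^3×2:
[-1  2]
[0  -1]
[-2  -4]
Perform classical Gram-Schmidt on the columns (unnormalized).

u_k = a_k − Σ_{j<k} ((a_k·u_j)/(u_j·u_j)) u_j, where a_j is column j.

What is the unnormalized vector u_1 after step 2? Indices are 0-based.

Step 1: u_0 = a_0 = (-1, 0, -2).
Step 2: u_1 = a_1 − (6/5)·u_0 = (16/5, -1, -8/5).

u_1 = (16/5, -1, -8/5)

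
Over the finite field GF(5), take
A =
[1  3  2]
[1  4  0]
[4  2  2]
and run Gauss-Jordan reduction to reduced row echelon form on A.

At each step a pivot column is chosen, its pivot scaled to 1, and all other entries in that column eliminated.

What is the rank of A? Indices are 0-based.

rank = 3

[1] R0 /= 1  ⇒  (1, 3, 2)
     R1 -= 1·R0  ⇒  (0, 1, 3)
     R2 -= 4·R0  ⇒  (0, 0, 4)
[2] R1 /= 1  ⇒  (0, 1, 3)
     R0 -= 3·R1  ⇒  (1, 0, 3)
[3] R2 /= 4  ⇒  (0, 0, 1)
     R0 -= 3·R2  ⇒  (1, 0, 0)
     R1 -= 3·R2  ⇒  (0, 1, 0)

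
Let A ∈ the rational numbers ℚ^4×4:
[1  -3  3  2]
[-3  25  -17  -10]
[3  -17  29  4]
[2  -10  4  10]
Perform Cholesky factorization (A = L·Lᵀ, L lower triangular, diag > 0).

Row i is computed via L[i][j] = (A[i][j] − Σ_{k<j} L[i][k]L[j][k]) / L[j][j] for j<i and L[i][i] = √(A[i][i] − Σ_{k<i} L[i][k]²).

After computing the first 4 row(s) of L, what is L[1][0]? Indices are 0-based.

L[1][0] = -3

Step 1: L[0][0] = √(1) = 1.
  L[1][0] = (-3) / L[0][0] = -3.
Step 2: L[1][1] = √(16) = 4.
  L[2][0] = (3) / L[0][0] = 3.
  L[2][1] = (-8) / L[1][1] = -2.
Step 3: L[2][2] = √(16) = 4.
  L[3][0] = (2) / L[0][0] = 2.
  L[3][1] = (-4) / L[1][1] = -1.
  L[3][2] = (-4) / L[2][2] = -1.
Step 4: L[3][3] = √(4) = 2.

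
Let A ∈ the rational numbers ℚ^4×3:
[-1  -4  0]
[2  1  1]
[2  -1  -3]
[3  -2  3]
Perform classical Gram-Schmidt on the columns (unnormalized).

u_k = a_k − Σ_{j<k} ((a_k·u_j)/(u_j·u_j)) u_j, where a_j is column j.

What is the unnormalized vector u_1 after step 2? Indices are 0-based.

u_1 = (-37/9, 11/9, -7/9, -5/3)

Step 1: u_0 = a_0 = (-1, 2, 2, 3).
Step 2: u_1 = a_1 − (-1/9)·u_0 = (-37/9, 11/9, -7/9, -5/3).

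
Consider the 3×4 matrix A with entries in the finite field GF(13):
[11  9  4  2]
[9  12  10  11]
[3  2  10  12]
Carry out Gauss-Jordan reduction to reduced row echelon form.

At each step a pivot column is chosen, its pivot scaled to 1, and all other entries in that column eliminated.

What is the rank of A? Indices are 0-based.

step 1: normalize row 0 (÷11) = (1, 2, 11, 12)
  row 1: subtract 9×row0 = (0, 7, 2, 7)
  row 2: subtract 3×row0 = (0, 9, 3, 2)
step 2: normalize row 1 (÷7) = (0, 1, 4, 1)
  row 0: subtract 2×row1 = (1, 0, 3, 10)
  row 2: subtract 9×row1 = (0, 0, 6, 6)
step 3: normalize row 2 (÷6) = (0, 0, 1, 1)
  row 0: subtract 3×row2 = (1, 0, 0, 7)
  row 1: subtract 4×row2 = (0, 1, 0, 10)

rank = 3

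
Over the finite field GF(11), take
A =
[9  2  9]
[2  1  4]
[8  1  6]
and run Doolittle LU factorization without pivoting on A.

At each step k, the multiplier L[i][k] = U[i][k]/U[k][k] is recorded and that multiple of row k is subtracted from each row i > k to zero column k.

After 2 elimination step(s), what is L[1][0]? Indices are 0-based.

L[1][0] = 10

k=0: U[0][0]=9
  eliminate (1,0): mult=10, new row 1: (0, 3, 2); set L[1][0]=10
  eliminate (2,0): mult=7, new row 2: (0, 9, 9); set L[2][0]=7
k=1: U[1][1]=3
  eliminate (2,1): mult=3, new row 2: (0, 0, 3); set L[2][1]=3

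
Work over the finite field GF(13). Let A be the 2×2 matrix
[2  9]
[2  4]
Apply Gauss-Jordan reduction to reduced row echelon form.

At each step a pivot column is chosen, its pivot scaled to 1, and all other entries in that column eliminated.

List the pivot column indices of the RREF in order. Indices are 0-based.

pivot columns: 0, 1

step 1: normalize row 0 (÷2) = (1, 11)
  row 1: subtract 2×row0 = (0, 8)
step 2: normalize row 1 (÷8) = (0, 1)
  row 0: subtract 11×row1 = (1, 0)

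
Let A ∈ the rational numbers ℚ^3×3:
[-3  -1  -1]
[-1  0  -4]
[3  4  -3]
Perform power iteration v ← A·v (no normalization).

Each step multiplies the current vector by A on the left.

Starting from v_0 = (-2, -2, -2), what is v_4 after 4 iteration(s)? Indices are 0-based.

v_0 = (-2, -2, -2).
v_1 = A·v_0 = (10, 10, -8).
v_2 = A·v_1 = (-32, 22, 94).
v_3 = A·v_2 = (-20, -344, -290).
v_4 = A·v_3 = (694, 1180, -566).

v_4 = (694, 1180, -566)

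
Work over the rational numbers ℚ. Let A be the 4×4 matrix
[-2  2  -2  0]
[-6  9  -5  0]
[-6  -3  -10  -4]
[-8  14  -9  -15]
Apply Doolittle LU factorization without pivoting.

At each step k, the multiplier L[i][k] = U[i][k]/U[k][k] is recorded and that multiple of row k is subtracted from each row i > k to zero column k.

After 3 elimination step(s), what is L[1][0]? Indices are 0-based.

L[1][0] = 3

Step 1: pivot at (0,0) is -2.
  row1 ← row1 − (3)·row0  ⇒  L[1][0]=3, U row1=(0, 3, 1, 0)
  row2 ← row2 − (3)·row0  ⇒  L[2][0]=3, U row2=(0, -9, -4, -4)
  row3 ← row3 − (4)·row0  ⇒  L[3][0]=4, U row3=(0, 6, -1, -15)
Step 2: pivot at (1,1) is 3.
  row2 ← row2 − (-3)·row1  ⇒  L[2][1]=-3, U row2=(0, 0, -1, -4)
  row3 ← row3 − (2)·row1  ⇒  L[3][1]=2, U row3=(0, 0, -3, -15)
Step 3: pivot at (2,2) is -1.
  row3 ← row3 − (3)·row2  ⇒  L[3][2]=3, U row3=(0, 0, 0, -3)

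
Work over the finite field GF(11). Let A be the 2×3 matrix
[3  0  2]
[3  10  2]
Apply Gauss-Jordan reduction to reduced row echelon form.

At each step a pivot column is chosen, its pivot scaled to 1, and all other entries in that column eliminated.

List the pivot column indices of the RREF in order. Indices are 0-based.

step 1: normalize row 0 (÷3) = (1, 0, 8)
  row 1: subtract 3×row0 = (0, 10, 0)
step 2: normalize row 1 (÷10) = (0, 1, 0)

pivot columns: 0, 1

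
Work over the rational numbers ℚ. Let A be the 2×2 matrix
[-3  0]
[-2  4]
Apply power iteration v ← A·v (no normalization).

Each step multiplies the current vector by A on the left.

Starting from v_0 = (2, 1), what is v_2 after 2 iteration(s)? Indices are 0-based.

v_2 = (18, 12)

v_0 = (2, 1).
v_1 = A·v_0 = (-6, 0).
v_2 = A·v_1 = (18, 12).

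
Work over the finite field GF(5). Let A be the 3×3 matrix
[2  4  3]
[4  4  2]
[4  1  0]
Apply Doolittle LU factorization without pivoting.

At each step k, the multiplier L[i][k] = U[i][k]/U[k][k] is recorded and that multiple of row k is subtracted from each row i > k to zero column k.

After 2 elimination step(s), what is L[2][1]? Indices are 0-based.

k=0: U[0][0]=2
  eliminate (1,0): mult=2, new row 1: (0, 1, 1); set L[1][0]=2
  eliminate (2,0): mult=2, new row 2: (0, 3, 4); set L[2][0]=2
k=1: U[1][1]=1
  eliminate (2,1): mult=3, new row 2: (0, 0, 1); set L[2][1]=3

L[2][1] = 3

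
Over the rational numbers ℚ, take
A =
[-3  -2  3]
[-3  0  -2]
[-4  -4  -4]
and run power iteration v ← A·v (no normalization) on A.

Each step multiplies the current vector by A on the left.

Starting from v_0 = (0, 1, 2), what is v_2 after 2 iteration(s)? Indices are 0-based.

v_2 = (-40, 12, 48)

v_0 = (0, 1, 2).
v_1 = A·v_0 = (4, -4, -12).
v_2 = A·v_1 = (-40, 12, 48).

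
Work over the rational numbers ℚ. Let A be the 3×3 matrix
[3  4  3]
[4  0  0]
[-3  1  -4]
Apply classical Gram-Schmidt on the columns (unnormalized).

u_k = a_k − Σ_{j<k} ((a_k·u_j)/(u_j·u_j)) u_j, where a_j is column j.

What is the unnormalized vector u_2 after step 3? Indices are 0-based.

Step 1: u_0 = a_0 = (3, 4, -3).
Step 2: u_1 = a_1 − (9/34)·u_0 = (109/34, -18/17, 61/34).
Step 3: u_2 = a_2 − (21/34)·u_0 − (83/497)·u_1 = (304/497, -1140/497, -1216/497).

u_2 = (304/497, -1140/497, -1216/497)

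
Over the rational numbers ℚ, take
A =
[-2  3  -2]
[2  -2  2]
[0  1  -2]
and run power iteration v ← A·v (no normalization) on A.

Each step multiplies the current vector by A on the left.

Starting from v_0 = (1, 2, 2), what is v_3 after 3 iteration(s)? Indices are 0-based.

v_3 = (-56, 48, -20)

v_0 = (1, 2, 2).
v_1 = A·v_0 = (0, 2, -2).
v_2 = A·v_1 = (10, -8, 6).
v_3 = A·v_2 = (-56, 48, -20).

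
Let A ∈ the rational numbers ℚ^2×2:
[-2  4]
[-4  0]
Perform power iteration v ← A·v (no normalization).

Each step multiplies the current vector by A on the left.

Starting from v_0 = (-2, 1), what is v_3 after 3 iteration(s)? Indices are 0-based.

v_0 = (-2, 1).
v_1 = A·v_0 = (8, 8).
v_2 = A·v_1 = (16, -32).
v_3 = A·v_2 = (-160, -64).

v_3 = (-160, -64)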